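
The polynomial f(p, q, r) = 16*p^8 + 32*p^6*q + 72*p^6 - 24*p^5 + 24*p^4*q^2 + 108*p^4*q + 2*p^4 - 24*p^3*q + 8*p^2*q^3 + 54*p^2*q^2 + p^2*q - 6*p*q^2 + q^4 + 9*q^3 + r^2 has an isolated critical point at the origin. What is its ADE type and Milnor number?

The Hessian of f at 0 is [[0, 0, 0], [0, 0, 0], [0, 0, 2]] with rank 1, so corank 2. A Groebner basis of the Jacobian ideal J(f) in C{p,q,r} is {p*q^2 - p*q/18 + q^2/6, -p*q/54 + q^3 + q^2/18, p^2 - 160*p*q/27 + 79*q^2/9, r}; counting standard monomials gives mu = 5. Corank 2; j^3 = q*(p - 3*q)^2 has shape L^2 M (L != M), so D-series; mu = 5 gives D_5.

Type D_5, Milnor number mu = 5.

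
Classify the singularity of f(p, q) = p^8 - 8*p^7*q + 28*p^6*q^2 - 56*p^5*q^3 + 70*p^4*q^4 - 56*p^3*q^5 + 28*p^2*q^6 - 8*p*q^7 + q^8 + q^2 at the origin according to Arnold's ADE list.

The Hessian of f at 0 has rank 1. Corank 1: A-series; mu = 7 gives A_7.

A_{7}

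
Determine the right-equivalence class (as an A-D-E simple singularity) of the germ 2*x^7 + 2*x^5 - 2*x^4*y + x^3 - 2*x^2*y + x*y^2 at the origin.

D8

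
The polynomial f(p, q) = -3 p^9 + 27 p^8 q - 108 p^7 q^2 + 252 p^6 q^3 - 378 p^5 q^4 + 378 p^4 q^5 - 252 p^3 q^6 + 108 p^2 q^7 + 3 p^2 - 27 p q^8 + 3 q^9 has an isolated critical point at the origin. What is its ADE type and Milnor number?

Type A8, Milnor number mu = 8.

The Hessian of f at 0 is [[6, 0], [0, 0]] with rank 1, so corank 1. A Groebner basis of the Jacobian ideal J(f) in C{p,q} is {q^8, p}; counting standard monomials gives mu = 8. Corank 1: A-series; mu = 8 gives A_8.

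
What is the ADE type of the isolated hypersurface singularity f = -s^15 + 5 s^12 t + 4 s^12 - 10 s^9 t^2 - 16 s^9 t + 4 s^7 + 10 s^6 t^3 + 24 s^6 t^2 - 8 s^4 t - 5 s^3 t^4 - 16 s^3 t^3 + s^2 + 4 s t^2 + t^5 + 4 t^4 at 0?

The Hessian of f at 0 is [[2, 0], [0, 0]] with rank 1, so corank 1. A Groebner basis of the Jacobian ideal J(f) in C{s,t} is {s^2, s/2 + t^2}; counting standard monomials gives mu = 4. Corank 1: A-series; mu = 4 gives A_4.

A_4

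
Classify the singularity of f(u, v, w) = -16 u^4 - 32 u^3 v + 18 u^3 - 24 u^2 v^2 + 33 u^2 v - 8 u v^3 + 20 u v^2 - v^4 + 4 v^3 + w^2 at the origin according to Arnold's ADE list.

The Hessian of f at 0 has rank 1. Corank 2; j^3 = (2*u + v)*(3*u + 2*v)^2 has shape L^2 M (L != M), so D-series; mu = 5 gives D_5.

D5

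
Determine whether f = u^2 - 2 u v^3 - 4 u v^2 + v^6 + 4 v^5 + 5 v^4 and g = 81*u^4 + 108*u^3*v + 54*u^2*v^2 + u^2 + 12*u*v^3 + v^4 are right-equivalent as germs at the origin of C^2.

Yes.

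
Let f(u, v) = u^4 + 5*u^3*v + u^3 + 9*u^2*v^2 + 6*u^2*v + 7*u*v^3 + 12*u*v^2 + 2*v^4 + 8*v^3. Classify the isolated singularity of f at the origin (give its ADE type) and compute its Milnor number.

The Hessian of f at 0 has rank 0. Corank 2; j^3 = (u + 2*v)^3 is a perfect cube, so E-series; the 4-jet and mu = 7 give E_7.

Type E7, Milnor number mu = 7.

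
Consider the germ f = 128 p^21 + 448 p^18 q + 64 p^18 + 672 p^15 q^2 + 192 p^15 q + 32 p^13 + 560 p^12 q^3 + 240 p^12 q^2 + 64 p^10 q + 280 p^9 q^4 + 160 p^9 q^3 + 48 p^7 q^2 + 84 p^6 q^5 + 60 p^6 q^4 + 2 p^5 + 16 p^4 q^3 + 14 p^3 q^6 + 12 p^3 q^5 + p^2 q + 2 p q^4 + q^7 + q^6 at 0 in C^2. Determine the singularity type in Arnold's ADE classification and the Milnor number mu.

The Hessian of f at 0 has rank 0. Corank 2; j^3 = p^2*q has shape L^2 M (L != M), so D-series; mu = 7 gives D_7.

Type D_7, Milnor number mu = 7.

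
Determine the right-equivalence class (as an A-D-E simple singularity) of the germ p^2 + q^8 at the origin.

A_7

The Hessian of f at 0 has rank 1. Corank 1: A-series; mu = 7 gives A_7.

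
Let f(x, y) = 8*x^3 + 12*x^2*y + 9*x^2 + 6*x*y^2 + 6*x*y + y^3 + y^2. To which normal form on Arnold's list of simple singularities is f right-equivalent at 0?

A_2

The Hessian of f at 0 has rank 1. Corank 1: A-series; mu = 2 gives A_2.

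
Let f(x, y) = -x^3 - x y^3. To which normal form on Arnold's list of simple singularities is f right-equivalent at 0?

E_{7}

The Hessian of f at 0 has rank 0. Corank 2; j^3 = -x^3 is a perfect cube, so E-series; the 4-jet and mu = 7 give E_7.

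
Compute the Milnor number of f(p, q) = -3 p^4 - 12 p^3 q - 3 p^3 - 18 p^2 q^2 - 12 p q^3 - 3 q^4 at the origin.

The Hessian of f at 0 is [[0, 0], [0, 0]] with rank 0, so corank 2. A Groebner basis of the Jacobian ideal J(f) in C{p,q} is {q^4, p*q^2 + q^3/3, p^2}; counting standard monomials gives mu = 6. Corank 2; j^3 = -3*p^3 is a perfect cube, so E-series; the 4-jet and mu = 6 give E_6.

6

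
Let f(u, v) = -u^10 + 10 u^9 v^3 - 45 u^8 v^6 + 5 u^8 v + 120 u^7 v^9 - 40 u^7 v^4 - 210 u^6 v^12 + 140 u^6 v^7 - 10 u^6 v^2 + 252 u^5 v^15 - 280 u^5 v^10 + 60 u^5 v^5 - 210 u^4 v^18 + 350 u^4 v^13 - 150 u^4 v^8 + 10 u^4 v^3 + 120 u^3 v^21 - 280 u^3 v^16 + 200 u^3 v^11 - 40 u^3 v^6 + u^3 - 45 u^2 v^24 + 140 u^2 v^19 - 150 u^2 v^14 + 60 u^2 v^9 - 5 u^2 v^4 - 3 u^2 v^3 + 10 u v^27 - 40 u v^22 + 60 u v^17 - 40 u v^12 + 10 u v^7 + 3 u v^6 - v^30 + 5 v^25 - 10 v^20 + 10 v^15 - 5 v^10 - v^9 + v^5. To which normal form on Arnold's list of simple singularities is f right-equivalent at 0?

The Hessian of f at 0 is [[0, 0], [0, 0]] with rank 0, so corank 2. A Groebner basis of the Jacobian ideal J(f) in C{u,v} is {-u^2/2 + u*v^3, v^4, u^3, u^2*v}; counting standard monomials gives mu = 8. Corank 2; j^3 = u^3 is a perfect cube, so E-series; the 5-jet and mu = 8 give E_8.

E_{8}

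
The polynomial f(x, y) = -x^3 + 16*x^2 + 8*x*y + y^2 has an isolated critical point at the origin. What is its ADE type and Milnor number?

Type A_2, Milnor number mu = 2.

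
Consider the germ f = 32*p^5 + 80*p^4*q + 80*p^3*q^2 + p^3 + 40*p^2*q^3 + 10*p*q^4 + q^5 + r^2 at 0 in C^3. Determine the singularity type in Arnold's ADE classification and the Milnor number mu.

The Hessian of f at 0 has rank 1. Corank 2; j^3 = p^3 is a perfect cube, so E-series; the 5-jet and mu = 8 give E_8.

Type E_8, Milnor number mu = 8.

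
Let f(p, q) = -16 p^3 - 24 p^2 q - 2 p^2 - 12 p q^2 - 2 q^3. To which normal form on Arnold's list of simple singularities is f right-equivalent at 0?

A_2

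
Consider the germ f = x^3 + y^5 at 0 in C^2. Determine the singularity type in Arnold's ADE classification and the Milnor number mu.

Type E_8, Milnor number mu = 8.

The Hessian of f at 0 has rank 0. Corank 2; j^3 = x^3 is a perfect cube, so E-series; the 5-jet and mu = 8 give E_8.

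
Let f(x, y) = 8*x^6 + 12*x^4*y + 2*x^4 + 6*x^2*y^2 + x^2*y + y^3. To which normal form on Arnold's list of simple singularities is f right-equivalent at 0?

D_{4}

The Hessian of f at 0 has rank 0. Corank 2; j^3 = y*(x^2 + y^2) splits into three distinct lines over C (the quadratic factor has nonzero discriminant), so D_4.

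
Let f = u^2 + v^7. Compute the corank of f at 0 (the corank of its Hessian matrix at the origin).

1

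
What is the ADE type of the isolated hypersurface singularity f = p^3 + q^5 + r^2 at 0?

The Hessian of f at 0 has rank 1. Corank 2; j^3 = p^3 is a perfect cube, so E-series; the 5-jet and mu = 8 give E_8.

E_{8}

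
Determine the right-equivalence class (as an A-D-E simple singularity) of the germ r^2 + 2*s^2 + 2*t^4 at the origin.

The Hessian of f at 0 has rank 2. Corank 1: A-series; mu = 3 gives A_3.

A3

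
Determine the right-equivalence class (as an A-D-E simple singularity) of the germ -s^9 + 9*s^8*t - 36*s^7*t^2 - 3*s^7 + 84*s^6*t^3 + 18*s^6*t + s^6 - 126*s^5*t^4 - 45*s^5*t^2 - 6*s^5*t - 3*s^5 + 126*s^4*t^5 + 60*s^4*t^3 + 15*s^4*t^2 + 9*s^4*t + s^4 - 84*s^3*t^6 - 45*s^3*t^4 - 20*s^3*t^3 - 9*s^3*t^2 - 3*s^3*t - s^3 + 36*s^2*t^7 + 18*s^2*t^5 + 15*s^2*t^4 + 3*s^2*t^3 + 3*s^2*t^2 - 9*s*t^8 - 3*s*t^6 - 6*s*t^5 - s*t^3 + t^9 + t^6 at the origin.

E7

The Hessian of f at 0 is [[0, 0], [0, 0]] with rank 0, so corank 2. A Groebner basis of the Jacobian ideal J(f) in C{s,t} is {3*s^2 + t^4 + t^3, s^3, s^2*t - s^2 - t^3/3, -2*s^2 + s*t^2 - 2*t^3/3}; counting standard monomials gives mu = 7. Corank 2; j^3 = -s^3 is a perfect cube, so E-series; the 4-jet and mu = 7 give E_7.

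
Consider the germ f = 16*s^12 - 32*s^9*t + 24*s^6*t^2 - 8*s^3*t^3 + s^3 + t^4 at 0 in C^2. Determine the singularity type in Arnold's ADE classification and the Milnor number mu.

The Hessian of f at 0 has rank 0. Corank 2; j^3 = s^3 is a perfect cube, so E-series; the 4-jet and mu = 6 give E_6.

Type E_6, Milnor number mu = 6.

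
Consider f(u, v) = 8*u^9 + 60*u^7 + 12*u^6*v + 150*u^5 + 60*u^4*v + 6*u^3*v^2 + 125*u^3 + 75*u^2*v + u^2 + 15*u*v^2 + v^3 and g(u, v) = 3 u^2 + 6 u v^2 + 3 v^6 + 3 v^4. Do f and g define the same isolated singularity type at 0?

The Hessian of f at 0 is [[2, 0], [0, 0]] with rank 1, so corank 1. A Groebner basis of the Jacobian ideal J(f) in C{u,v} is {v^2, u}; counting standard monomials gives mu = 2. Corank 1: A-series; mu = 2 gives A_2. The Hessian of g at 0 is [[6, 0], [0, 0]] with rank 1, so corank 1. A Groebner basis of the Jacobian ideal J(g) in C{u,v} is {u^3, u^2*v, u + v^2}; counting standard monomials gives mu = 5. Corank 1: A-series; mu = 5 gives A_5. f is A_2 but g is A_5, hence not right-equivalent.

No.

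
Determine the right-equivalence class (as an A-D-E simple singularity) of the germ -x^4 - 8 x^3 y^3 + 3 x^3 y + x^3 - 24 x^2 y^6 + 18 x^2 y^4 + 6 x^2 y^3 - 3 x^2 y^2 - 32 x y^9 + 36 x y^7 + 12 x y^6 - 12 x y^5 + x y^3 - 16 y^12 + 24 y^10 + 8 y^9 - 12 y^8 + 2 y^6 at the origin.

The Hessian of f at 0 has rank 0. Corank 2; j^3 = x^3 is a perfect cube, so E-series; the 4-jet and mu = 7 give E_7.

E_7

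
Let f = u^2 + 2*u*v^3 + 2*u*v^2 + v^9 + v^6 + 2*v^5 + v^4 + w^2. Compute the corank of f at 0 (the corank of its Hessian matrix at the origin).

The Hessian at 0 is [[2, 0, 0], [0, 0, 0], [0, 0, 2]] of rank 2; hence corank 1.

1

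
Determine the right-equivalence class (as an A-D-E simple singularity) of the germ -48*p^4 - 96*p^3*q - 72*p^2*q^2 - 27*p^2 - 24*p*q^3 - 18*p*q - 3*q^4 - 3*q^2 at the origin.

A3

The Hessian of f at 0 has rank 1. Corank 1: A-series; mu = 3 gives A_3.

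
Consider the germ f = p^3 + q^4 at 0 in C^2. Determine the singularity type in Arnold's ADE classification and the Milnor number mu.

The Hessian of f at 0 has rank 0. Corank 2; j^3 = p^3 is a perfect cube, so E-series; the 4-jet and mu = 6 give E_6.

Type E6, Milnor number mu = 6.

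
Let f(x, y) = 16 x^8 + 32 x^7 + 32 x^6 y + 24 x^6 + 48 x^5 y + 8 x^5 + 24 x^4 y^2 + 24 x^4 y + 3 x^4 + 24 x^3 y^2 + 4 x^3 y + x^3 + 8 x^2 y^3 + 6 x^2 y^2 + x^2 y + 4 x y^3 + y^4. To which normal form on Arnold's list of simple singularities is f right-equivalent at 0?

D5

The Hessian of f at 0 has rank 0. Corank 2; j^3 = x^2*(x + y) has shape L^2 M (L != M), so D-series; mu = 5 gives D_5.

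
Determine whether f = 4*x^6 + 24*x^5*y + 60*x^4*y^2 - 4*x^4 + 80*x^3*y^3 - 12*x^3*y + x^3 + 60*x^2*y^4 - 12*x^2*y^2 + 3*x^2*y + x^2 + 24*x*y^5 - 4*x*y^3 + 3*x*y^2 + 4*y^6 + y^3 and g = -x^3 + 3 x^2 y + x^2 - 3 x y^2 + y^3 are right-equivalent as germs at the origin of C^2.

The Hessian of f at 0 has rank 1. Corank 1: A-series; mu = 2 gives A_2. The Hessian of g at 0 has rank 1. Corank 1: A-series; mu = 2 gives A_2. Both have type A_2, hence right-equivalent.

Yes.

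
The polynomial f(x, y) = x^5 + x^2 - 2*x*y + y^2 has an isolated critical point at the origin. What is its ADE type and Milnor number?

The Hessian of f at 0 has rank 1. Corank 1: A-series; mu = 4 gives A_4.

Type A4, Milnor number mu = 4.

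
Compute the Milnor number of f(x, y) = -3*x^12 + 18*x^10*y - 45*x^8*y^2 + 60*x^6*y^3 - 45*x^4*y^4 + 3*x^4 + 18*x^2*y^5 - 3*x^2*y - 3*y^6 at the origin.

7

The Hessian of f at 0 is [[0, 0], [0, 0]] with rank 0, so corank 2. A Groebner basis of the Jacobian ideal J(f) in C{x,y} is {x^2/6 + y^5, x^3, x*y}; counting standard monomials gives mu = 7. Corank 2; j^3 = -3*x^2*y has shape L^2 M (L != M), so D-series; mu = 7 gives D_7.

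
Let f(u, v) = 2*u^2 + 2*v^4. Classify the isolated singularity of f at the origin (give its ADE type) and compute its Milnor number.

Type A_3, Milnor number mu = 3.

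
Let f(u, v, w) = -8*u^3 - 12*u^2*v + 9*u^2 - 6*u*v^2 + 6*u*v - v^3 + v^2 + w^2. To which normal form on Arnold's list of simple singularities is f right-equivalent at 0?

A2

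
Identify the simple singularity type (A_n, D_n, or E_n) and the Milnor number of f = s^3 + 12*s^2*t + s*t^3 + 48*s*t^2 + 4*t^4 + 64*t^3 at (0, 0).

The Hessian of f at 0 is [[0, 0], [0, 0]] with rank 0, so corank 2. A Groebner basis of the Jacobian ideal J(f) in C{s,t} is {s^3 + 12*s^2*t + 384*s^2 + 3072*s*t + 6144*t^2, -12*s^2 + s*t^2 - 96*s*t - 192*t^2, 3*s^2 + 24*s*t + t^3 + 48*t^2}; counting standard monomials gives mu = 7. Corank 2; j^3 = (s + 4*t)^3 is a perfect cube, so E-series; the 4-jet and mu = 7 give E_7.

Type E_{7}, Milnor number mu = 7.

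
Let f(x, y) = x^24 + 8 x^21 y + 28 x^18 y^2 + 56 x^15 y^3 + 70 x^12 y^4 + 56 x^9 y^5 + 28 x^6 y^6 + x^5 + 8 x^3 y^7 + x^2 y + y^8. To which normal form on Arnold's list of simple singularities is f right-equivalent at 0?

D_{9}

The Hessian of f at 0 has rank 0. Corank 2; j^3 = x^2*y has shape L^2 M (L != M), so D-series; mu = 9 gives D_9.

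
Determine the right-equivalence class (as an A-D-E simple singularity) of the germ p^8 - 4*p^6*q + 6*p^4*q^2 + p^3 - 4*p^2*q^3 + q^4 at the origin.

E_{6}

The Hessian of f at 0 is [[0, 0], [0, 0]] with rank 0, so corank 2. A Groebner basis of the Jacobian ideal J(f) in C{p,q} is {q^3, p^2}; counting standard monomials gives mu = 6. Corank 2; j^3 = p^3 is a perfect cube, so E-series; the 4-jet and mu = 6 give E_6.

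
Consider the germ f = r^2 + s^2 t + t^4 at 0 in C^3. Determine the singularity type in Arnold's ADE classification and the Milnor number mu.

Type D5, Milnor number mu = 5.

The Hessian of f at 0 is [[0, 0, 0], [0, 0, 0], [0, 0, 2]] with rank 1, so corank 2. A Groebner basis of the Jacobian ideal J(f) in C{s,t,r} is {s^3, s^2/4 + t^3, s*t, r}; counting standard monomials gives mu = 5. Corank 2; j^3 = s^2*t has shape L^2 M (L != M), so D-series; mu = 5 gives D_5.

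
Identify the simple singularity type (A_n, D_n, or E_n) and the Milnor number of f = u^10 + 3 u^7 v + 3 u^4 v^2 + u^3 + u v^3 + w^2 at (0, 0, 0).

Type E7, Milnor number mu = 7.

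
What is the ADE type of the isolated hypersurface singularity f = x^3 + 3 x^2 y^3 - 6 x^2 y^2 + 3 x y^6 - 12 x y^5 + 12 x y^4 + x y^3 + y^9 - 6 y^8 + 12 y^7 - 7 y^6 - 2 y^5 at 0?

E7

The Hessian of f at 0 has rank 0. Corank 2; j^3 = x^3 is a perfect cube, so E-series; the 4-jet and mu = 7 give E_7.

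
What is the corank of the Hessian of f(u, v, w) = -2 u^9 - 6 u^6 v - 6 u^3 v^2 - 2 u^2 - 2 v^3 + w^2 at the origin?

1

The Hessian at 0 is [[-4, 0, 0], [0, 0, 0], [0, 0, 2]] of rank 2; hence corank 1.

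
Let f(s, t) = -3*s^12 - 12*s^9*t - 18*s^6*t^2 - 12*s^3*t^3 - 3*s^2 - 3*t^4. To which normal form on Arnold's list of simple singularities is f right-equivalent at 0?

The Hessian of f at 0 is [[-6, 0], [0, 0]] with rank 1, so corank 1. A Groebner basis of the Jacobian ideal J(f) in C{s,t} is {t^3, s}; counting standard monomials gives mu = 3. Corank 1: A-series; mu = 3 gives A_3.

A3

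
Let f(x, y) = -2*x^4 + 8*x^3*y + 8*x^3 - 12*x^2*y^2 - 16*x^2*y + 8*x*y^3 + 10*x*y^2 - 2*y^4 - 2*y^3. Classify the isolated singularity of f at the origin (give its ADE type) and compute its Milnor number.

Type D5, Milnor number mu = 5.

The Hessian of f at 0 has rank 0. Corank 2; j^3 = 2*(x - y)*(2*x - y)^2 has shape L^2 M (L != M), so D-series; mu = 5 gives D_5.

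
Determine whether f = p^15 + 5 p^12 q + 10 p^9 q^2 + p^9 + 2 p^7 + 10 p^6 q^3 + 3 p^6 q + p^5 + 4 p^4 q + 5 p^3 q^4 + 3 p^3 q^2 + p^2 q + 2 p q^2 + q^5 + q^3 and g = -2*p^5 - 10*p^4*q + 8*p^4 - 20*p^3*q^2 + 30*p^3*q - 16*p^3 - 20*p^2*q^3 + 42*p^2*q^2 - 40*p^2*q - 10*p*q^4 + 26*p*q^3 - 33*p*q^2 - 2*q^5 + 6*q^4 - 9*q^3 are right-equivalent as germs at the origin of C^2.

The Hessian of f at 0 has rank 0. Corank 2; j^3 = q*(p + q)^2 has shape L^2 M (L != M), so D-series; mu = 6 gives D_6. The Hessian of g at 0 has rank 0. Corank 2; j^3 = -(p + q)*(4*p + 3*q)^2 has shape L^2 M (L != M), so D-series; mu = 6 gives D_6. Both have type D_6, hence right-equivalent.

Yes.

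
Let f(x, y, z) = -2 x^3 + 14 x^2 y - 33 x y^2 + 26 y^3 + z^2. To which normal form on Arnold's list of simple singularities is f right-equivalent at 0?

D_{4}

The Hessian of f at 0 has rank 1. Corank 2; j^3 = -(x - 2*y)*(2*x^2 - 10*x*y + 13*y^2) splits into three distinct lines over C (the quadratic factor has nonzero discriminant), so D_4.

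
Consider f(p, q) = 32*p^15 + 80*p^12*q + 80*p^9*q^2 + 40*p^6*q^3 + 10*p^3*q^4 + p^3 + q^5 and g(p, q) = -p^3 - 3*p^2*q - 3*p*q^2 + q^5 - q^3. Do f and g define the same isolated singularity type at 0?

The Hessian of f at 0 has rank 0. Corank 2; j^3 = p^3 is a perfect cube, so E-series; the 5-jet and mu = 8 give E_8. The Hessian of g at 0 has rank 0. Corank 2; j^3 = -(p + q)^3 is a perfect cube, so E-series; the 5-jet and mu = 8 give E_8. Both have type E_8, hence right-equivalent.

Yes.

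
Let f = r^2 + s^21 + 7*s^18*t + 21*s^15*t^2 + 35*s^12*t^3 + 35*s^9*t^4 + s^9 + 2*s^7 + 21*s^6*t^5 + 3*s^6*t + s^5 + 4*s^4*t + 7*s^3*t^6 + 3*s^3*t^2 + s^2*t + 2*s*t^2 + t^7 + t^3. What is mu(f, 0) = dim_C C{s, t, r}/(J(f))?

8

The Hessian of f at 0 has rank 1. Corank 2; j^3 = t*(s + t)^2 has shape L^2 M (L != M), so D-series; mu = 8 gives D_8.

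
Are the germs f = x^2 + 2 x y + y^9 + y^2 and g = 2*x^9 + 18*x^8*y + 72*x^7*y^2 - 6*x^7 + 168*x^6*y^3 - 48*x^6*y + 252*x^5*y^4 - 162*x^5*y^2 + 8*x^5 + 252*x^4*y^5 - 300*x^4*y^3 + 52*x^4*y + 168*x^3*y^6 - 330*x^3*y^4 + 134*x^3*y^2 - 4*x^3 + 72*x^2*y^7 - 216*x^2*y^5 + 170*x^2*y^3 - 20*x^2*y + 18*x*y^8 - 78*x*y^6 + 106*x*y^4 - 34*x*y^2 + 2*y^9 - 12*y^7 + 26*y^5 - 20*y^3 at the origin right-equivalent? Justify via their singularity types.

The Hessian of f at 0 has rank 1. Corank 1: A-series; mu = 8 gives A_8. The Hessian of g at 0 has rank 0. Corank 2; j^3 = -2*(x + 2*y)*(2*x^2 + 6*x*y + 5*y^2) splits into three distinct lines over C (the quadratic factor has nonzero discriminant), so D_4. f is A_8 but g is D_4, hence not right-equivalent.

No.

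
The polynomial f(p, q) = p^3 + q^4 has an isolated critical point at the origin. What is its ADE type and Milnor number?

The Hessian of f at 0 has rank 0. Corank 2; j^3 = p^3 is a perfect cube, so E-series; the 4-jet and mu = 6 give E_6.

Type E_{6}, Milnor number mu = 6.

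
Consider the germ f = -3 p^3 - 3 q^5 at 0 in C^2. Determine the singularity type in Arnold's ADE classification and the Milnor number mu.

The Hessian of f at 0 is [[0, 0], [0, 0]] with rank 0, so corank 2. A Groebner basis of the Jacobian ideal J(f) in C{p,q} is {q^4, p^2}; counting standard monomials gives mu = 8. Corank 2; j^3 = -3*p^3 is a perfect cube, so E-series; the 5-jet and mu = 8 give E_8.

Type E_{8}, Milnor number mu = 8.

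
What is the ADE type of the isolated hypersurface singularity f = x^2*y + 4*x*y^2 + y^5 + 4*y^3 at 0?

The Hessian of f at 0 has rank 0. Corank 2; j^3 = y*(x + 2*y)^2 has shape L^2 M (L != M), so D-series; mu = 6 gives D_6.

D_{6}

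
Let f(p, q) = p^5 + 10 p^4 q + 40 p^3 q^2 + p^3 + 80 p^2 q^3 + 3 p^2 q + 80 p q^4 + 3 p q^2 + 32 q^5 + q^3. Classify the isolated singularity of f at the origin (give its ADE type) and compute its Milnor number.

Type E8, Milnor number mu = 8.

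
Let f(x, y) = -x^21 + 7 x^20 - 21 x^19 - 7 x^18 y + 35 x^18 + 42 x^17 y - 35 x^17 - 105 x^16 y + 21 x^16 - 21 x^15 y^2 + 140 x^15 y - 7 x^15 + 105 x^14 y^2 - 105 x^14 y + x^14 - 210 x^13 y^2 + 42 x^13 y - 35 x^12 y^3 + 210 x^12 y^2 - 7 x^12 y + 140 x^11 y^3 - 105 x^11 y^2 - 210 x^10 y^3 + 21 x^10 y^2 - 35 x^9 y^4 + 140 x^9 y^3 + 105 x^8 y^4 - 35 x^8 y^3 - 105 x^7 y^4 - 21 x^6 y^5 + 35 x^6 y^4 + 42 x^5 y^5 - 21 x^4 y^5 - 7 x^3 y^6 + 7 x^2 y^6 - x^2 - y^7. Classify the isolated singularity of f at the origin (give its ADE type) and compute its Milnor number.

Type A6, Milnor number mu = 6.

The Hessian of f at 0 is [[-2, 0], [0, 0]] with rank 1, so corank 1. A Groebner basis of the Jacobian ideal J(f) in C{x,y} is {y^6, x}; counting standard monomials gives mu = 6. Corank 1: A-series; mu = 6 gives A_6.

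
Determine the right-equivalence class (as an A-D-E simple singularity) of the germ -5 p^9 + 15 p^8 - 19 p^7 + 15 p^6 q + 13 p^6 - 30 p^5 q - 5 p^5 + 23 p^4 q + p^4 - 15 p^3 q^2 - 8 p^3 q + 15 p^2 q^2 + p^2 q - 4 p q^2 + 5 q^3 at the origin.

D_4

The Hessian of f at 0 is [[0, 0], [0, 0]] with rank 0, so corank 2. A Groebner basis of the Jacobian ideal J(f) in C{p,q} is {q^3, p^2 - q^2, p*q - 2*q^2}; counting standard monomials gives mu = 4. Corank 2; j^3 = q*(p^2 - 4*p*q + 5*q^2) splits into three distinct lines over C (the quadratic factor has nonzero discriminant), so D_4.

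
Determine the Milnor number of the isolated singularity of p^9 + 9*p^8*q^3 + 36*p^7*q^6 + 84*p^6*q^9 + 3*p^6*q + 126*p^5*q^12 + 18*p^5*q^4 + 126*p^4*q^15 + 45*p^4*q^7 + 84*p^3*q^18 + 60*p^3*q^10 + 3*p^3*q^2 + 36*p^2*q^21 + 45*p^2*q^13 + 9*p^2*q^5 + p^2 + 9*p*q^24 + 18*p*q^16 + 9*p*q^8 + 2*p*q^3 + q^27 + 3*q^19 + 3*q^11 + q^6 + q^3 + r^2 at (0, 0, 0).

2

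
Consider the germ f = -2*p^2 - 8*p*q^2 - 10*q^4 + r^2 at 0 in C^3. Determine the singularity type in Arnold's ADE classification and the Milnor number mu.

Type A_{3}, Milnor number mu = 3.

The Hessian of f at 0 is [[-4, 0, 0], [0, 0, 0], [0, 0, 2]] with rank 2, so corank 1. A Groebner basis of the Jacobian ideal J(f) in C{p,q,r} is {p^2, p*q, p/2 + q^2, r}; counting standard monomials gives mu = 3. Corank 1: A-series; mu = 3 gives A_3.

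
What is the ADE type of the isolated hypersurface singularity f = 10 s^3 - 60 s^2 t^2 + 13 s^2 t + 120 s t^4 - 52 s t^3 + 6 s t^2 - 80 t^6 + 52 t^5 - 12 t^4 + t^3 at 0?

The Hessian of f at 0 has rank 0. Corank 2; j^3 = (2*s + t)*(5*s^2 + 4*s*t + t^2) splits into three distinct lines over C (the quadratic factor has nonzero discriminant), so D_4.

D_{4}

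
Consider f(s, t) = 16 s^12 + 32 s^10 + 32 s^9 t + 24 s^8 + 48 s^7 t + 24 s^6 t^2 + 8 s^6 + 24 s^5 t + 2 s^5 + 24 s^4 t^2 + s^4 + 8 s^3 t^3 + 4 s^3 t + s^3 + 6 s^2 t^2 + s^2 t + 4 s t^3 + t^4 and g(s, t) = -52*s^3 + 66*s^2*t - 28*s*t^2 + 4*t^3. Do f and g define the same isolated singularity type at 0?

The Hessian of f at 0 has rank 0. Corank 2; j^3 = s^2*(s + t) has shape L^2 M (L != M), so D-series; mu = 5 gives D_5. The Hessian of g at 0 has rank 0. Corank 2; j^3 = -2*(2*s - t)*(13*s^2 - 10*s*t + 2*t^2) splits into three distinct lines over C (the quadratic factor has nonzero discriminant), so D_4. f is D_5 but g is D_4, hence not right-equivalent.

No.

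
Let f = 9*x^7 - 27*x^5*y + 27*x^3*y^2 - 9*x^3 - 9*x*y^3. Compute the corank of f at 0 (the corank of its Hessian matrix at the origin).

Hessian at 0 has rank 0.

2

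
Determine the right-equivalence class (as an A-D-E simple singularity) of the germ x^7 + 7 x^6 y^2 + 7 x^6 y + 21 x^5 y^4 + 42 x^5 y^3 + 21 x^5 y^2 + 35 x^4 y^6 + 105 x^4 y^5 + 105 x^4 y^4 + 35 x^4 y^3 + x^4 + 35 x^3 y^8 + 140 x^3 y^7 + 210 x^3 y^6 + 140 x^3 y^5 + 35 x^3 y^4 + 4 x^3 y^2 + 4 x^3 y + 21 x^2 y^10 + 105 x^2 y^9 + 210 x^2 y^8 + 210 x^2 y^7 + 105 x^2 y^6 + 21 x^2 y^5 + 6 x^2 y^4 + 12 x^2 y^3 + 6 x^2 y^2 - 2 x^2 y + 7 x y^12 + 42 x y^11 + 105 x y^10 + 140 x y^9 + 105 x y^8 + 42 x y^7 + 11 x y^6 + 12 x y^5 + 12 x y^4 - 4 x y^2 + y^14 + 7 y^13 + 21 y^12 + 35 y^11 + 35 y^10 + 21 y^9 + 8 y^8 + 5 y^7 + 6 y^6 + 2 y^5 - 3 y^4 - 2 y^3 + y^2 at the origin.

A6

The Hessian of f at 0 has rank 1. Corank 1: A-series; mu = 6 gives A_6.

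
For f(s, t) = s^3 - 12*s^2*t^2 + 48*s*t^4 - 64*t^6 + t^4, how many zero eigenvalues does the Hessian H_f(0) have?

Hessian at 0 has rank 0.

2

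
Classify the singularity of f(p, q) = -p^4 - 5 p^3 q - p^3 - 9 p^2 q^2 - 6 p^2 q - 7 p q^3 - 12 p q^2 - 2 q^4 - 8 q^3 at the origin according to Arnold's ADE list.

E_{7}

The Hessian of f at 0 is [[0, 0], [0, 0]] with rank 0, so corank 2. A Groebner basis of the Jacobian ideal J(f) in C{p,q} is {3*p^2 + 12*p*q + q^4 - q^3 + 12*q^2, p^3 + 18*p^2 + 72*p*q + 2*q^3 + 72*q^2, p^2*q - 7*p^2 - 28*p*q - 5*q^3/3 - 28*q^2, 2*p^2 + p*q^2 + 8*p*q + 4*q^3/3 + 8*q^2}; counting standard monomials gives mu = 7. Corank 2; j^3 = -(p + 2*q)^3 is a perfect cube, so E-series; the 4-jet and mu = 7 give E_7.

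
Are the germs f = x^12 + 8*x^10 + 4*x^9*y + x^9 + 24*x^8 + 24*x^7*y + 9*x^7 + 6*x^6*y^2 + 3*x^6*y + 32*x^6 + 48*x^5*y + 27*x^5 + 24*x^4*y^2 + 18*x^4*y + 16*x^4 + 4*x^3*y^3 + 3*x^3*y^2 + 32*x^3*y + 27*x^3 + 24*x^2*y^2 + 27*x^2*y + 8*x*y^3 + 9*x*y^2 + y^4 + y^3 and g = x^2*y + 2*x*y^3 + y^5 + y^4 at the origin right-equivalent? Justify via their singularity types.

No.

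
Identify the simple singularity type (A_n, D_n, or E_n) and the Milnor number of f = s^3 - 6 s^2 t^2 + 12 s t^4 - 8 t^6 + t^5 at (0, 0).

Type E_8, Milnor number mu = 8.

The Hessian of f at 0 is [[0, 0], [0, 0]] with rank 0, so corank 2. A Groebner basis of the Jacobian ideal J(f) in C{s,t} is {t^4, s^3, -s^2/4 + s*t^2}; counting standard monomials gives mu = 8. Corank 2; j^3 = s^3 is a perfect cube, so E-series; the 5-jet and mu = 8 give E_8.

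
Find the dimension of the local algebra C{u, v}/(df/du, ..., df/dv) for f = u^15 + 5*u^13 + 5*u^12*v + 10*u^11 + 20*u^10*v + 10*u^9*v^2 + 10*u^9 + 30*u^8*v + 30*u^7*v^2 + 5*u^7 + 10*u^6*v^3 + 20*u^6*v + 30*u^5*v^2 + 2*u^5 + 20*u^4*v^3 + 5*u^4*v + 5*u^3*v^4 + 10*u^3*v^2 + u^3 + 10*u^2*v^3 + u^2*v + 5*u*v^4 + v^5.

6

The Hessian of f at 0 has rank 0. Corank 2; j^3 = u^2*(u + v) has shape L^2 M (L != M), so D-series; mu = 6 gives D_6.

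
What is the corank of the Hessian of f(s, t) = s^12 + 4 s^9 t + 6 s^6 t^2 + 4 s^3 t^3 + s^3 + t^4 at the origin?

2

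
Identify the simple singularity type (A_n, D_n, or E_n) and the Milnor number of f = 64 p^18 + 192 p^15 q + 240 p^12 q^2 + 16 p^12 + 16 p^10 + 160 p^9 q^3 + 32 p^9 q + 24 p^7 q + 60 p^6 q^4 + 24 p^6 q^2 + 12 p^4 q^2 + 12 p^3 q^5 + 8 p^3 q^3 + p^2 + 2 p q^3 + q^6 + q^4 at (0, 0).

Type A3, Milnor number mu = 3.

The Hessian of f at 0 has rank 1. Corank 1: A-series; mu = 3 gives A_3.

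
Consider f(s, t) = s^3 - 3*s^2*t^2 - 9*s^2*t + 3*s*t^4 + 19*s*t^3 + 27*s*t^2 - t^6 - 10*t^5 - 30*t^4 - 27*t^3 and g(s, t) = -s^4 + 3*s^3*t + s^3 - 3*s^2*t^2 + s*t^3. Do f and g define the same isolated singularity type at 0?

The Hessian of f at 0 is [[0, 0], [0, 0]] with rank 0, so corank 2. A Groebner basis of the Jacobian ideal J(f) in C{s,t} is {-s^2 + 6*s*t + t^4 - t^3/3 - 9*t^2, s^3 - 24*s^2 + 144*s*t - 35*t^3 - 216*t^2, s^2*t - 17*s^2/3 + 34*s*t - 98*t^3/9 - 51*t^2, -s^2 + s*t^2 + 6*s*t - 10*t^3/3 - 9*t^2}; counting standard monomials gives mu = 7. Corank 2; j^3 = (s - 3*t)^3 is a perfect cube, so E-series; the 4-jet and mu = 7 give E_7. The Hessian of g at 0 is [[0, 0], [0, 0]] with rank 0, so corank 2. A Groebner basis of the Jacobian ideal J(g) in C{s,t} is {3*s^2 + t^4 + t^3, s^3, s^2*t - s^2 - t^3/3, -2*s^2 + s*t^2 - 2*t^3/3}; counting standard monomials gives mu = 7. Corank 2; j^3 = s^3 is a perfect cube, so E-series; the 4-jet and mu = 7 give E_7. Both have type E_7, hence right-equivalent.

Yes.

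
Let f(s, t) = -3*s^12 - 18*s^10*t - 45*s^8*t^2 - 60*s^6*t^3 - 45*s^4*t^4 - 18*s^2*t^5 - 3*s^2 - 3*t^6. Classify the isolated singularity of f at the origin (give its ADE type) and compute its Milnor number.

Type A_5, Milnor number mu = 5.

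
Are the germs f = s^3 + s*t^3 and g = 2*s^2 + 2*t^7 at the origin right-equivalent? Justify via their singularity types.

No.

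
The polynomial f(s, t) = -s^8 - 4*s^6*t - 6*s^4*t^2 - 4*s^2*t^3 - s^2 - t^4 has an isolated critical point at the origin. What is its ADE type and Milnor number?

The Hessian of f at 0 has rank 1. Corank 1: A-series; mu = 3 gives A_3.

Type A_{3}, Milnor number mu = 3.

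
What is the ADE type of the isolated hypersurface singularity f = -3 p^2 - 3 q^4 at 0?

A_{3}

The Hessian of f at 0 has rank 1. Corank 1: A-series; mu = 3 gives A_3.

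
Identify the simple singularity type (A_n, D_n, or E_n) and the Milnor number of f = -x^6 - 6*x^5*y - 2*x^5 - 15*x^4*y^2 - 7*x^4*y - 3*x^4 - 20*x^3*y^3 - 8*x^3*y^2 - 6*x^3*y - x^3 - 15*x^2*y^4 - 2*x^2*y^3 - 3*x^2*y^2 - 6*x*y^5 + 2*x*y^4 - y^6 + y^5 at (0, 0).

Type E8, Milnor number mu = 8.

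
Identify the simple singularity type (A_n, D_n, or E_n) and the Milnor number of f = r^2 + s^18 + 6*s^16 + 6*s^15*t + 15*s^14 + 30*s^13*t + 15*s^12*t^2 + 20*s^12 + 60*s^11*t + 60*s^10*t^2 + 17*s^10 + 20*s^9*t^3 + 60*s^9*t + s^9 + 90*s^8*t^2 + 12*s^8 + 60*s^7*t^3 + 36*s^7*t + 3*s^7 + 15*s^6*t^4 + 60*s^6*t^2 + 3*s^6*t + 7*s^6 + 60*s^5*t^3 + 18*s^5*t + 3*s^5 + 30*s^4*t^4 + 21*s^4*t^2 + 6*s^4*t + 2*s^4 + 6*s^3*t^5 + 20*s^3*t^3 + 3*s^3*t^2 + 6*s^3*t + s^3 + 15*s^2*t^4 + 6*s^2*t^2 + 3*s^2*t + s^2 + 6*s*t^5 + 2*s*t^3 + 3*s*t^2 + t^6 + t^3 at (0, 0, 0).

The Hessian of f at 0 has rank 2. Corank 1: A-series; mu = 2 gives A_2.

Type A_2, Milnor number mu = 2.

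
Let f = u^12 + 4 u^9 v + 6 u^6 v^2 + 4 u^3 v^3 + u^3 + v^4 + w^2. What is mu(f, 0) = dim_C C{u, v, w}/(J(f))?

The Hessian of f at 0 has rank 1. Corank 2; j^3 = u^3 is a perfect cube, so E-series; the 4-jet and mu = 6 give E_6.

6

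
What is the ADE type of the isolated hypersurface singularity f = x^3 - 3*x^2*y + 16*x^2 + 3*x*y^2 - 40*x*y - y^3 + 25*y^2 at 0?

The Hessian of f at 0 is [[32, -40], [-40, 50]] with rank 1, so corank 1. A Groebner basis of the Jacobian ideal J(f) in C{x,y} is {y^2, x - 5*y/4}; counting standard monomials gives mu = 2. Corank 1: A-series; mu = 2 gives A_2.

A_{2}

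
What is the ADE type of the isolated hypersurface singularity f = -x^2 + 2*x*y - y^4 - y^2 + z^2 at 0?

The Hessian of f at 0 has rank 2. Corank 1: A-series; mu = 3 gives A_3.

A_3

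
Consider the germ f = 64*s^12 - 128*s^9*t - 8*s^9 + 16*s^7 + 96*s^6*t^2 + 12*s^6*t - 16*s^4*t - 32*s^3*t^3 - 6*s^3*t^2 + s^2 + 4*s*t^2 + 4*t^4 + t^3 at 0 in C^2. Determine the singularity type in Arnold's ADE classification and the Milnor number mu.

Type A_2, Milnor number mu = 2.

The Hessian of f at 0 has rank 1. Corank 1: A-series; mu = 2 gives A_2.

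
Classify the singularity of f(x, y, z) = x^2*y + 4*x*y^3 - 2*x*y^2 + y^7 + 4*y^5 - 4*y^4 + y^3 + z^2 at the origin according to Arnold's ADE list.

The Hessian of f at 0 is [[0, 0, 0], [0, 0, 0], [0, 0, 2]] with rank 1, so corank 2. A Groebner basis of the Jacobian ideal J(f) in C{x,y,z} is {x^2*y^2 + x^2*y + 4*x^2/7 - 5*x*y^2/14 - 23*x*y/28 + y^2/4, x^3 - 3*x^2*y - 8*x^2/7 + 5*x*y^2/7 + 23*x*y/14 - y^2/2, x*y/2 + y^3 - y^2/2, z}; counting standard monomials gives mu = 8. Corank 2; j^3 = y*(x - y)^2 has shape L^2 M (L != M), so D-series; mu = 8 gives D_8.

D_8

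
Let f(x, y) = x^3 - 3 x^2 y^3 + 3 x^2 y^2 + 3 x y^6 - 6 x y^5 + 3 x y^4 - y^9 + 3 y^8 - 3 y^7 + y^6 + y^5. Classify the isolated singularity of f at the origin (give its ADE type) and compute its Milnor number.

Type E8, Milnor number mu = 8.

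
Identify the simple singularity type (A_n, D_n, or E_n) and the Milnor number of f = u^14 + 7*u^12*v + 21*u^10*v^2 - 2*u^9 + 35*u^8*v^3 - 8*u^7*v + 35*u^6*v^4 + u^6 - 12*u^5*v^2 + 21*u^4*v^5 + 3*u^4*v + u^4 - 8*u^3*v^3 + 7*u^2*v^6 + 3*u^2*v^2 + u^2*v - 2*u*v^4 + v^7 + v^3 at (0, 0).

Type D4, Milnor number mu = 4.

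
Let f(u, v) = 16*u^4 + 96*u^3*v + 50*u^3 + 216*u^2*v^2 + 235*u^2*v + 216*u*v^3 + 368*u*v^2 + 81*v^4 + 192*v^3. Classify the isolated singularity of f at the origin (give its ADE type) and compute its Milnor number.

The Hessian of f at 0 is [[0, 0], [0, 0]] with rank 0, so corank 2. A Groebner basis of the Jacobian ideal J(f) in C{u,v} is {u*v^2 + 125*u*v + 200*v^2, -625*u*v/8 + v^3 - 125*v^2, u^2 + 31*u*v/10 + 12*v^2/5}; counting standard monomials gives mu = 5. Corank 2; j^3 = (2*u + 3*v)*(5*u + 8*v)^2 has shape L^2 M (L != M), so D-series; mu = 5 gives D_5.

Type D_{5}, Milnor number mu = 5.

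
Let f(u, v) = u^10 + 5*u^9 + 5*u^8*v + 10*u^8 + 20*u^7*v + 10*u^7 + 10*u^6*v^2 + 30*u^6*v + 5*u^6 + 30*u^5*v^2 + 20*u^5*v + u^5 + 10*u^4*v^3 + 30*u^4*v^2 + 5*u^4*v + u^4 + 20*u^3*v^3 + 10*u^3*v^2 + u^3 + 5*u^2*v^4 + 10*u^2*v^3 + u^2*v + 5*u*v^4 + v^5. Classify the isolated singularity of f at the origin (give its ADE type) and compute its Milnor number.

Type D_{6}, Milnor number mu = 6.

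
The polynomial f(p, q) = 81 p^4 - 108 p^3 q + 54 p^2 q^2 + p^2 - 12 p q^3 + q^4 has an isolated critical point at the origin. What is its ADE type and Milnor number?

Type A_3, Milnor number mu = 3.

The Hessian of f at 0 has rank 1. Corank 1: A-series; mu = 3 gives A_3.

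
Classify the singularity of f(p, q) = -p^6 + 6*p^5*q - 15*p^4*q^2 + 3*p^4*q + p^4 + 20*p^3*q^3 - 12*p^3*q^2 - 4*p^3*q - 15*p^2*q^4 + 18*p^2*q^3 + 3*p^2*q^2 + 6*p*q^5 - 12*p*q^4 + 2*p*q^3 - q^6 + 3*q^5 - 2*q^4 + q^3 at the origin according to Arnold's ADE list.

E_{6}

The Hessian of f at 0 has rank 0. Corank 2; j^3 = q^3 is a perfect cube, so E-series; the 4-jet and mu = 6 give E_6.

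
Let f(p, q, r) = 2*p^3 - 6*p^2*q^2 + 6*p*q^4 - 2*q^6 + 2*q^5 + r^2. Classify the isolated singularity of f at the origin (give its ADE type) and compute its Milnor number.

Type E8, Milnor number mu = 8.

The Hessian of f at 0 is [[0, 0, 0], [0, 0, 0], [0, 0, 2]] with rank 1, so corank 2. A Groebner basis of the Jacobian ideal J(f) in C{p,q,r} is {q^4, p^3, -p^2/2 + p*q^2, r}; counting standard monomials gives mu = 8. Corank 2; j^3 = 2*p^3 is a perfect cube, so E-series; the 5-jet and mu = 8 give E_8.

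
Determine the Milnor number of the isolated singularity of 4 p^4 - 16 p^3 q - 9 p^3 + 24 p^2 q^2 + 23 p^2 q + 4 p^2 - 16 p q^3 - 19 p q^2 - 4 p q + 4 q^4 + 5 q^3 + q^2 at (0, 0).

The Hessian of f at 0 has rank 1. Corank 1: A-series; mu = 2 gives A_2.

2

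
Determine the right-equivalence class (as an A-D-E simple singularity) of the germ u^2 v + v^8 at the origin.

The Hessian of f at 0 is [[0, 0], [0, 0]] with rank 0, so corank 2. A Groebner basis of the Jacobian ideal J(f) in C{u,v} is {u^2/8 + v^7, u^3, u*v}; counting standard monomials gives mu = 9. Corank 2; j^3 = u^2*v has shape L^2 M (L != M), so D-series; mu = 9 gives D_9.

D9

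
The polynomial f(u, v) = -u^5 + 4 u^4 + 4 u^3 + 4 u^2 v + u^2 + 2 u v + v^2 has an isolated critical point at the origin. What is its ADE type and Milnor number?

Type A_4, Milnor number mu = 4.

The Hessian of f at 0 has rank 1. Corank 1: A-series; mu = 4 gives A_4.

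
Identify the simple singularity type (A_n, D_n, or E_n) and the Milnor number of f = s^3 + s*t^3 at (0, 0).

Type E7, Milnor number mu = 7.

The Hessian of f at 0 has rank 0. Corank 2; j^3 = s^3 is a perfect cube, so E-series; the 4-jet and mu = 7 give E_7.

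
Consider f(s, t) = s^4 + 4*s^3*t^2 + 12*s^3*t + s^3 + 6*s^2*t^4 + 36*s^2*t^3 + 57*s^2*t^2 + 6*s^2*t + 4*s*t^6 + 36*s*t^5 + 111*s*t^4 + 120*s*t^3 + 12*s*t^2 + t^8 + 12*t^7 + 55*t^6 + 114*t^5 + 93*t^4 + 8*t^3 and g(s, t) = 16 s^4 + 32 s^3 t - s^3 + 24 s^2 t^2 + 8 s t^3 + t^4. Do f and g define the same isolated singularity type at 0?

Yes.

The Hessian of f at 0 has rank 0. Corank 2; j^3 = (s + 2*t)^3 is a perfect cube, so E-series; the 4-jet and mu = 6 give E_6. The Hessian of g at 0 has rank 0. Corank 2; j^3 = -s^3 is a perfect cube, so E-series; the 4-jet and mu = 6 give E_6. Both have type E_6, hence right-equivalent.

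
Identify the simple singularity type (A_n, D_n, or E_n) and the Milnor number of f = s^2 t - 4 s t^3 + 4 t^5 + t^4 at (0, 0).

The Hessian of f at 0 is [[0, 0], [0, 0]] with rank 0, so corank 2. A Groebner basis of the Jacobian ideal J(f) in C{s,t} is {s*t^2, -s*t/2 + t^3, s^2 + 2*s*t}; counting standard monomials gives mu = 5. Corank 2; j^3 = s^2*t has shape L^2 M (L != M), so D-series; mu = 5 gives D_5.

Type D5, Milnor number mu = 5.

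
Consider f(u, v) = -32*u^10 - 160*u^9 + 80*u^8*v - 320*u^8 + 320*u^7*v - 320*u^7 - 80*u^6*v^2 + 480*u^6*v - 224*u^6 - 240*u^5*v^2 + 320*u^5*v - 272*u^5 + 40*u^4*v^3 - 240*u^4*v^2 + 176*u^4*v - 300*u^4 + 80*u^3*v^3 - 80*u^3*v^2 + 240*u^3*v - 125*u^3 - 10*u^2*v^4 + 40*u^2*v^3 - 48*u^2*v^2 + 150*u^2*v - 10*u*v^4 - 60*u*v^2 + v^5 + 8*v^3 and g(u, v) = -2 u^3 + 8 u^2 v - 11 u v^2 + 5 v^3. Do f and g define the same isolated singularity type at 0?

No.

The Hessian of f at 0 has rank 0. Corank 2; j^3 = -(5*u - 2*v)^3 is a perfect cube, so E-series; the 5-jet and mu = 8 give E_8. The Hessian of g at 0 has rank 0. Corank 2; j^3 = -(u - v)*(2*u^2 - 6*u*v + 5*v^2) splits into three distinct lines over C (the quadratic factor has nonzero discriminant), so D_4. f is E_8 but g is D_4, hence not right-equivalent.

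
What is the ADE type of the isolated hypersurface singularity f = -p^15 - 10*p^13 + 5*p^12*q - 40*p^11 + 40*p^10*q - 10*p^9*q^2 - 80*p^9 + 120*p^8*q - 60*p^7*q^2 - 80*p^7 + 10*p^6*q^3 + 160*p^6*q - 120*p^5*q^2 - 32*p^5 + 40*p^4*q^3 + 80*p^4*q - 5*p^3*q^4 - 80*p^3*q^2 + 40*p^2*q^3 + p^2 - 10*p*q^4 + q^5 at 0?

The Hessian of f at 0 has rank 1. Corank 1: A-series; mu = 4 gives A_4.

A_4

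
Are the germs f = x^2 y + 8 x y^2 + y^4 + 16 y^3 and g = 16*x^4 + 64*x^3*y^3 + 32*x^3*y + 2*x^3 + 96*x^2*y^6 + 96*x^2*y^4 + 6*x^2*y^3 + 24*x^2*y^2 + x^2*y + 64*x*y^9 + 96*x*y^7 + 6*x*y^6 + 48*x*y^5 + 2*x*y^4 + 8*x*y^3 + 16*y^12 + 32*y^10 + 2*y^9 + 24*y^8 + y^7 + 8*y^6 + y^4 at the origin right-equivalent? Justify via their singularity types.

Yes.

The Hessian of f at 0 has rank 0. Corank 2; j^3 = y*(x + 4*y)^2 has shape L^2 M (L != M), so D-series; mu = 5 gives D_5. The Hessian of g at 0 has rank 0. Corank 2; j^3 = x^2*(2*x + y) has shape L^2 M (L != M), so D-series; mu = 5 gives D_5. Both have type D_5, hence right-equivalent.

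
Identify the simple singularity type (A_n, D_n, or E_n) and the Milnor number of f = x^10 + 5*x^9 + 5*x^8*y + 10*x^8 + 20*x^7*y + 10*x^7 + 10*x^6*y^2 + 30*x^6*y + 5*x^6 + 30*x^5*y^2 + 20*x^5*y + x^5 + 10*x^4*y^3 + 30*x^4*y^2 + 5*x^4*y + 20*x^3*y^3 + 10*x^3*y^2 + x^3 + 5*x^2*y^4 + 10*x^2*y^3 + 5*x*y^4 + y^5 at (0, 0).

The Hessian of f at 0 has rank 0. Corank 2; j^3 = x^3 is a perfect cube, so E-series; the 5-jet and mu = 8 give E_8.

Type E_{8}, Milnor number mu = 8.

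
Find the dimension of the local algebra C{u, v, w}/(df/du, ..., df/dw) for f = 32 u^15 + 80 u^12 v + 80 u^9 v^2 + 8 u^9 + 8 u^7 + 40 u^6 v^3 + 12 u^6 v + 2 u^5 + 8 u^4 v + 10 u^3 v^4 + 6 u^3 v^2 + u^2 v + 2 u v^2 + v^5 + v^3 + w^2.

6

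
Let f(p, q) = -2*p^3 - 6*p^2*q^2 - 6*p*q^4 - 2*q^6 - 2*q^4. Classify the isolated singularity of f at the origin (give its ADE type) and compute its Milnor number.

Type E_{6}, Milnor number mu = 6.

The Hessian of f at 0 is [[0, 0], [0, 0]] with rank 0, so corank 2. A Groebner basis of the Jacobian ideal J(f) in C{p,q} is {p^3, p^2*q, p^2/2 + p*q^2, q^3}; counting standard monomials gives mu = 6. Corank 2; j^3 = -2*p^3 is a perfect cube, so E-series; the 4-jet and mu = 6 give E_6.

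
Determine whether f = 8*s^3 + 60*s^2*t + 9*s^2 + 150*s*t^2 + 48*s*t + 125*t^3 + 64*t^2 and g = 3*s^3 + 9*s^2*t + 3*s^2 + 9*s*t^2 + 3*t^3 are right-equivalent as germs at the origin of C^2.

Yes.

The Hessian of f at 0 is [[18, 48], [48, 128]] with rank 1, so corank 1. A Groebner basis of the Jacobian ideal J(f) in C{s,t} is {t^2, s + 8*t/3}; counting standard monomials gives mu = 2. Corank 1: A-series; mu = 2 gives A_2. The Hessian of g at 0 is [[6, 0], [0, 0]] with rank 1, so corank 1. A Groebner basis of the Jacobian ideal J(g) in C{s,t} is {t^2, s}; counting standard monomials gives mu = 2. Corank 1: A-series; mu = 2 gives A_2. Both have type A_2, hence right-equivalent.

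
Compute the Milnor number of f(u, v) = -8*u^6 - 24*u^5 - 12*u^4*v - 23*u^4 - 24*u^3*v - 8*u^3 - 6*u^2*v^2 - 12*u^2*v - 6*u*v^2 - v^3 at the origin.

The Hessian of f at 0 has rank 0. Corank 2; j^3 = -(2*u + v)^3 is a perfect cube, so E-series; the 4-jet and mu = 6 give E_6.

6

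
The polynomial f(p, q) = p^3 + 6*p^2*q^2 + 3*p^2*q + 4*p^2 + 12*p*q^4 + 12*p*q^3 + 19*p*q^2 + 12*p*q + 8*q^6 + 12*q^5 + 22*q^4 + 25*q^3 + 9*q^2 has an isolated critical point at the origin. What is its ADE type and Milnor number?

Type A_2, Milnor number mu = 2.

The Hessian of f at 0 is [[8, 12], [12, 18]] with rank 1, so corank 1. A Groebner basis of the Jacobian ideal J(f) in C{p,q} is {q^2, p + 3*q/2}; counting standard monomials gives mu = 2. Corank 1: A-series; mu = 2 gives A_2.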